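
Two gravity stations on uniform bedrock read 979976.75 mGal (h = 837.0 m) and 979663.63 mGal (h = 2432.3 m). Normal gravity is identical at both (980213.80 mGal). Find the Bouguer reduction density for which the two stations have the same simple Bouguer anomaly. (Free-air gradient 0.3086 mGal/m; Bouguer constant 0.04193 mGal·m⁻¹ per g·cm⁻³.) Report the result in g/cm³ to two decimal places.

2.68

Δg_obs = 979663.63 − 979976.75 = -313.12 mGal over Δh = 2432.3 − 837.0 = 1595.3 m
Equal Bouguer anomalies ⇒ Δg_obs + (0.3086 − 0.04193ρ)·Δh = 0
0.3086 − 0.04193ρ = −Δg_obs/Δh = 0.19628
ρ = (0.3086 − 0.19628) / 0.04193 = 2.68 g/cm³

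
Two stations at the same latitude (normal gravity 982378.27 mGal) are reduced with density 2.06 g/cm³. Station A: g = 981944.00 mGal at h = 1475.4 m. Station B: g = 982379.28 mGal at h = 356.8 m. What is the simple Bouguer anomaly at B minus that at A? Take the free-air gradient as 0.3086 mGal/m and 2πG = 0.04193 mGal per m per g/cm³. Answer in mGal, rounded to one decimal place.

Δg_SB(A) = 981944.00 − 982378.27 + 0.3086×1475.4 − 0.04193×2.06×1475.4 = -106.40 mGal
Δg_SB(B) = 982379.28 − 982378.27 + 0.3086×356.8 − 0.04193×2.06×356.8 = 80.30 mGal
Difference = 80.30 − (-106.40) = 186.70 mGal

186.7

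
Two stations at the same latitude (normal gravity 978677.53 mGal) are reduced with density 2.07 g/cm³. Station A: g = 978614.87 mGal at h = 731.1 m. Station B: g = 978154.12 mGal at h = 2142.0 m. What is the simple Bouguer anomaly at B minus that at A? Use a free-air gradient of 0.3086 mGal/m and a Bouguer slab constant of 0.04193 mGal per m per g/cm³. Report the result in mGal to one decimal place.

Δg_SB(A) = 978614.87 − 978677.53 + 0.3086×731.1 − 0.04193×2.07×731.1 = 99.50 mGal
Δg_SB(B) = 978154.12 − 978677.53 + 0.3086×2142.0 − 0.04193×2.07×2142.0 = -48.30 mGal
Difference = -48.30 − (99.50) = -147.80 mGal

-147.8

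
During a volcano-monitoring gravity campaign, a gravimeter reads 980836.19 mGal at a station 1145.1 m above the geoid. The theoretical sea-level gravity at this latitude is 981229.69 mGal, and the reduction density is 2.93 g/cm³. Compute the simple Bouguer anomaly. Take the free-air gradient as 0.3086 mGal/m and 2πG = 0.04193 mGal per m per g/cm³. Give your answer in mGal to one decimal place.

Free-air correction = 0.3086 × 1145.1 = 353.38 mGal
Free-air anomaly = 980836.19 − 981229.69 + (353.38) = -40.12 mGal
Bouguer slab correction = 0.04193 × 2.93 × 1145.1 = 140.68 mGal
Simple Bouguer anomaly = -40.12 − (140.68) = -180.80 mGal

-180.8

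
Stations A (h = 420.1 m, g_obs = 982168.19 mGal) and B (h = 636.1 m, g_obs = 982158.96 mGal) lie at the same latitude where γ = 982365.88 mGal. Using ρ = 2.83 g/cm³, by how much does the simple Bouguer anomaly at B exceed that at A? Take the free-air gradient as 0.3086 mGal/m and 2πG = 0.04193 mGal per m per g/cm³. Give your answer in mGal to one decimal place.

31.8

Δg_SB(A) = 982168.19 − 982365.88 + 0.3086×420.1 − 0.04193×2.83×420.1 = -117.90 mGal
Δg_SB(B) = 982158.96 − 982365.88 + 0.3086×636.1 − 0.04193×2.83×636.1 = -86.10 mGal
Difference = -86.10 − (-117.90) = 31.80 mGal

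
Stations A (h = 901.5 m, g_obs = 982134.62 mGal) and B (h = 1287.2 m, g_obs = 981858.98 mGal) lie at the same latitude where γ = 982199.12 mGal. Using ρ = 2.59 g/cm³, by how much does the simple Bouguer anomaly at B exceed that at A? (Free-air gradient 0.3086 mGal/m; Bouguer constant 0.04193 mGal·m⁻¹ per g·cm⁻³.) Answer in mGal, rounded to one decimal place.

-198.5

Δg_SB(A) = 982134.62 − 982199.12 + 0.3086×901.5 − 0.04193×2.59×901.5 = 115.80 mGal
Δg_SB(B) = 981858.98 − 982199.12 + 0.3086×1287.2 − 0.04193×2.59×1287.2 = -82.70 mGal
Difference = -82.70 − (115.80) = -198.50 mGal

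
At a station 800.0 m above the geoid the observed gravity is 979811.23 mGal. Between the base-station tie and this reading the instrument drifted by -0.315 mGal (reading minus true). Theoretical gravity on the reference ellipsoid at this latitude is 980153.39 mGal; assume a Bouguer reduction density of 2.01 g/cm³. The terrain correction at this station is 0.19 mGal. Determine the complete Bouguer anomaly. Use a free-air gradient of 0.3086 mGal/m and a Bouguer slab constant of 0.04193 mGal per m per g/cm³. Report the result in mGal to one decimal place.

Drift-corrected reading = 979811.23 − (-0.315) = 979811.545 mGal
Free-air correction = 0.3086 × 800.0 = 246.88 mGal
Free-air anomaly = 979811.545 − 980153.39 + (246.88) = -94.965 mGal
Bouguer slab correction = 0.04193 × 2.01 × 800.0 = 67.42 mGal
Simple Bouguer anomaly = -94.965 − (67.42) = -162.385 mGal
Complete Bouguer anomaly = -162.385 + 0.19 = -162.195 mGal

-162.2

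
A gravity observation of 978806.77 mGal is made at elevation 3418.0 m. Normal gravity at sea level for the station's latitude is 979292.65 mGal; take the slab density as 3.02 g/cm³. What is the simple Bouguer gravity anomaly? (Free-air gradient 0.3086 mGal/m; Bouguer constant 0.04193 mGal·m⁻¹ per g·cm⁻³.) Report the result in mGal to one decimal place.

Free-air correction = 0.3086 × 3418.0 = 1054.79 mGal
Free-air anomaly = 978806.77 − 979292.65 + (1054.79) = 568.91 mGal
Bouguer slab correction = 0.04193 × 3.02 × 3418.0 = 432.82 mGal
Simple Bouguer anomaly = 568.91 − (432.82) = 136.09 mGal

136.1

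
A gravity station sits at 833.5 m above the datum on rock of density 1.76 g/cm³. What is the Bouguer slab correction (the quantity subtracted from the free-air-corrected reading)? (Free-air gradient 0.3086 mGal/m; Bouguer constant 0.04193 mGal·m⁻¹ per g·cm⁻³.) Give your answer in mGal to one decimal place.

Bouguer slab correction = 0.04193 × 1.76 × 833.5 = 61.5 mGal

61.5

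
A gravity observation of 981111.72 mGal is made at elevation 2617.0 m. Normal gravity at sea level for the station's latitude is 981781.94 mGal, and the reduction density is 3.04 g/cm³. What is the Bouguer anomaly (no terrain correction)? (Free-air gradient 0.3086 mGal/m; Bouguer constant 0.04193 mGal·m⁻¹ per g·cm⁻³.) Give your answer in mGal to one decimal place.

-196.2

Free-air correction = 0.3086 × 2617.0 = 807.61 mGal
Free-air anomaly = 981111.72 − 981781.94 + (807.61) = 137.39 mGal
Bouguer slab correction = 0.04193 × 3.04 × 2617.0 = 333.58 mGal
Simple Bouguer anomaly = 137.39 − (333.58) = -196.19 mGal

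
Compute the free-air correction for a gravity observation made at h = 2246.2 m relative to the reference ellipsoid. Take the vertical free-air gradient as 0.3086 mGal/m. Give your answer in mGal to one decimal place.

Free-air correction = 0.3086 × 2246.2 = 693.2 mGal

693.2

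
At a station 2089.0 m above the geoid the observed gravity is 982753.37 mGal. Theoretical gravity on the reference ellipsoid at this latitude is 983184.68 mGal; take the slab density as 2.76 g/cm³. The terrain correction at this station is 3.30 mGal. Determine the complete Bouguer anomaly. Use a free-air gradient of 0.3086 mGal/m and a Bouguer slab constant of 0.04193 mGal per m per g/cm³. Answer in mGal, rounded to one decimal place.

Free-air correction = 0.3086 × 2089.0 = 644.67 mGal
Free-air anomaly = 982753.37 − 983184.68 + (644.67) = 213.36 mGal
Bouguer slab correction = 0.04193 × 2.76 × 2089.0 = 241.75 mGal
Simple Bouguer anomaly = 213.36 − (241.75) = -28.39 mGal
Complete Bouguer anomaly = -28.39 + 3.30 = -25.09 mGal

-25.1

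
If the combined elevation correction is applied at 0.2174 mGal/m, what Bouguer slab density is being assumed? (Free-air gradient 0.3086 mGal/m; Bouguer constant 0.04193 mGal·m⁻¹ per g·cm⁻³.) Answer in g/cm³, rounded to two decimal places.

2.18

0.2174 = 0.3086 − 0.04193 × ρ
ρ = (0.3086 − 0.2174) / 0.04193 = 2.18 g/cm³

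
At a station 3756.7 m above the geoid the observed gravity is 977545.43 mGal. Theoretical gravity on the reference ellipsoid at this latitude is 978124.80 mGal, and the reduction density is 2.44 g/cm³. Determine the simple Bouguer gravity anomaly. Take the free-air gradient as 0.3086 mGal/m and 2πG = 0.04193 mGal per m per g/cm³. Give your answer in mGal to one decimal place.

Free-air correction = 0.3086 × 3756.7 = 1159.32 mGal
Free-air anomaly = 977545.43 − 978124.80 + (1159.32) = 579.95 mGal
Bouguer slab correction = 0.04193 × 2.44 × 3756.7 = 384.34 mGal
Simple Bouguer anomaly = 579.95 − (384.34) = 195.61 mGal

195.6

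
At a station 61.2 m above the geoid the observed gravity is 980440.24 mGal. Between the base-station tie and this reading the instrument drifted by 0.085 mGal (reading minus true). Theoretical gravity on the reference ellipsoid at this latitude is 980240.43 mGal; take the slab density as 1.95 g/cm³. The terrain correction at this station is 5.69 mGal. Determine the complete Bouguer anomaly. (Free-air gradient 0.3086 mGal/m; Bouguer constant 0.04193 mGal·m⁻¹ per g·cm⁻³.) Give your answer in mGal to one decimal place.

219.3

Drift-corrected reading = 980440.24 − (0.085) = 980440.155 mGal
Free-air correction = 0.3086 × 61.2 = 18.89 mGal
Free-air anomaly = 980440.155 − 980240.43 + (18.89) = 218.615 mGal
Bouguer slab correction = 0.04193 × 1.95 × 61.2 = 5.00 mGal
Simple Bouguer anomaly = 218.615 − (5.00) = 213.615 mGal
Complete Bouguer anomaly = 213.615 + 5.69 = 219.305 mGal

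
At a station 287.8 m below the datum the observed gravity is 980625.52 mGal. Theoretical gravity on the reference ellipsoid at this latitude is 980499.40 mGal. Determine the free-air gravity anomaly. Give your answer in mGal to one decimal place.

37.3

Free-air correction = 0.3086 × -287.8 = -88.82 mGal
Free-air anomaly = 980625.52 − 980499.40 + (-88.82) = 37.30 mGal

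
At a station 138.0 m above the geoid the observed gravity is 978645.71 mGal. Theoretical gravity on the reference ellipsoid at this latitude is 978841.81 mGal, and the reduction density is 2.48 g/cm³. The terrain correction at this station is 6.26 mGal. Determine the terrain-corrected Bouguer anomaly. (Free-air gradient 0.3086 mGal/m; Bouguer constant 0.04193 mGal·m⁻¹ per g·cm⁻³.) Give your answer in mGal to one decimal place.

-161.6

Free-air correction = 0.3086 × 138.0 = 42.59 mGal
Free-air anomaly = 978645.71 − 978841.81 + (42.59) = -153.51 mGal
Bouguer slab correction = 0.04193 × 2.48 × 138.0 = 14.35 mGal
Simple Bouguer anomaly = -153.51 − (14.35) = -167.86 mGal
Complete Bouguer anomaly = -167.86 + 6.26 = -161.60 mGal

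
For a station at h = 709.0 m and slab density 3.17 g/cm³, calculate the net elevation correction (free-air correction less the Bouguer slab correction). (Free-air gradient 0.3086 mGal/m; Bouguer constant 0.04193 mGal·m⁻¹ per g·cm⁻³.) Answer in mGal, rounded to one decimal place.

124.6

Combined gradient = 0.3086 − 0.04193 × 3.17 = 0.1756819 mGal/m
Combined elevation correction = 0.1756819 × 709.0 = 124.6 mGal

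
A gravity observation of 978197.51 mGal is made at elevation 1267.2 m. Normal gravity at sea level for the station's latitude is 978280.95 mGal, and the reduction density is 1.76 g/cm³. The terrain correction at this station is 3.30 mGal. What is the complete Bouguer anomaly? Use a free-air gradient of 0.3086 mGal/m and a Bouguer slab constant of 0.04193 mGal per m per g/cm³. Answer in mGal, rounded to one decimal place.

217.4

Free-air correction = 0.3086 × 1267.2 = 391.06 mGal
Free-air anomaly = 978197.51 − 978280.95 + (391.06) = 307.62 mGal
Bouguer slab correction = 0.04193 × 1.76 × 1267.2 = 93.52 mGal
Simple Bouguer anomaly = 307.62 − (93.52) = 214.10 mGal
Complete Bouguer anomaly = 214.10 + 3.30 = 217.40 mGal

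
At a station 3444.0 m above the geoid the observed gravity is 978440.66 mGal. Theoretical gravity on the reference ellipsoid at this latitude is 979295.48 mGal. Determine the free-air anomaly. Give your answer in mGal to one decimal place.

Free-air correction = 0.3086 × 3444.0 = 1062.82 mGal
Free-air anomaly = 978440.66 − 979295.48 + (1062.82) = 208.00 mGal

208.0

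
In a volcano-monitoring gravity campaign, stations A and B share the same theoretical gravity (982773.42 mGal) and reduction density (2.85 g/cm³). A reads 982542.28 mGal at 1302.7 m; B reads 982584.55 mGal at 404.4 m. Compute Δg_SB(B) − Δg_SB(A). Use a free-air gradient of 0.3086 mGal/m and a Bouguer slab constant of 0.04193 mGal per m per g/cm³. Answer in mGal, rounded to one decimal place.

Δg_SB(A) = 982542.28 − 982773.42 + 0.3086×1302.7 − 0.04193×2.85×1302.7 = 15.20 mGal
Δg_SB(B) = 982584.55 − 982773.42 + 0.3086×404.4 − 0.04193×2.85×404.4 = -112.40 mGal
Difference = -112.40 − (15.20) = -127.60 mGal

-127.6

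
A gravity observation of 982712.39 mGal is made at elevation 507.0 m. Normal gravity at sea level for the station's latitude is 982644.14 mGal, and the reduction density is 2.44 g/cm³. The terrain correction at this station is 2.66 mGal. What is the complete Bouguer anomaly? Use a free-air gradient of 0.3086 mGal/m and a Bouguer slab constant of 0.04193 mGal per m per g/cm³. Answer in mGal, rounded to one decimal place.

Free-air correction = 0.3086 × 507.0 = 156.46 mGal
Free-air anomaly = 982712.39 − 982644.14 + (156.46) = 224.71 mGal
Bouguer slab correction = 0.04193 × 2.44 × 507.0 = 51.87 mGal
Simple Bouguer anomaly = 224.71 − (51.87) = 172.84 mGal
Complete Bouguer anomaly = 172.84 + 2.66 = 175.50 mGal

175.5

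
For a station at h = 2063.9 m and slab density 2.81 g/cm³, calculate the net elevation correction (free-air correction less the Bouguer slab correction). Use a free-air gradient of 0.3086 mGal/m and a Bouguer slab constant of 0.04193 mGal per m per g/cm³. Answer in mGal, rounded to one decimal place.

393.7

Combined gradient = 0.3086 − 0.04193 × 2.81 = 0.1907767 mGal/m
Combined elevation correction = 0.1907767 × 2063.9 = 393.7 mGal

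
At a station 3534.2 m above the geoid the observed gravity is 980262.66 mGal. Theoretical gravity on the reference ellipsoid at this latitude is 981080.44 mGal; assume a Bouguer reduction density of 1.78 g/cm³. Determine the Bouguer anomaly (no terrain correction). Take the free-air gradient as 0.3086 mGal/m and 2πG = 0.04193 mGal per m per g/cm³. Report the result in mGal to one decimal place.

9.1

Free-air correction = 0.3086 × 3534.2 = 1090.65 mGal
Free-air anomaly = 980262.66 − 981080.44 + (1090.65) = 272.87 mGal
Bouguer slab correction = 0.04193 × 1.78 × 3534.2 = 263.78 mGal
Simple Bouguer anomaly = 272.87 − (263.78) = 9.09 mGal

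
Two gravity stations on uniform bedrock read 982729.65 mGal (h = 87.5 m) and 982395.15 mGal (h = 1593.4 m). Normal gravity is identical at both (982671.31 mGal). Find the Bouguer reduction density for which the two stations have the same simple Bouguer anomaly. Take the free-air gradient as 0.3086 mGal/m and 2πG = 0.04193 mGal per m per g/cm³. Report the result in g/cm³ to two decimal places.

2.06

Δg_obs = 982395.15 − 982729.65 = -334.50 mGal over Δh = 1593.4 − 87.5 = 1505.9 m
Equal Bouguer anomalies ⇒ Δg_obs + (0.3086 − 0.04193ρ)·Δh = 0
0.3086 − 0.04193ρ = −Δg_obs/Δh = 0.22213
ρ = (0.3086 − 0.22213) / 0.04193 = 2.06 g/cm³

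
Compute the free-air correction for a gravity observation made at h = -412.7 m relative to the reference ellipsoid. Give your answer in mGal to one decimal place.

-127.4

Free-air correction = 0.3086 × -412.7 = -127.4 mGal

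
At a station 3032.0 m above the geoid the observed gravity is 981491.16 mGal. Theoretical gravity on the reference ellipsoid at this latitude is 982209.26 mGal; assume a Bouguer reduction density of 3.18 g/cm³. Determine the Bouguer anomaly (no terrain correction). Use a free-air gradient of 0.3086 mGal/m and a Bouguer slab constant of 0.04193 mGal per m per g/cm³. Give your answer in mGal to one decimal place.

Free-air correction = 0.3086 × 3032.0 = 935.68 mGal
Free-air anomaly = 981491.16 − 982209.26 + (935.68) = 217.58 mGal
Bouguer slab correction = 0.04193 × 3.18 × 3032.0 = 404.28 mGal
Simple Bouguer anomaly = 217.58 − (404.28) = -186.70 mGal

-186.7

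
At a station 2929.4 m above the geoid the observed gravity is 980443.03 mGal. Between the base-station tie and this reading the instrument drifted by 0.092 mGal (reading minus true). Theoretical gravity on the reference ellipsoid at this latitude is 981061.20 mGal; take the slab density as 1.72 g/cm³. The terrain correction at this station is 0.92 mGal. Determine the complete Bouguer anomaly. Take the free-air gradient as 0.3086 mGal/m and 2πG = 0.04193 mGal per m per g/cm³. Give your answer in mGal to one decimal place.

75.4

Drift-corrected reading = 980443.03 − (0.092) = 980442.938 mGal
Free-air correction = 0.3086 × 2929.4 = 904.01 mGal
Free-air anomaly = 980442.938 − 981061.20 + (904.01) = 285.748 mGal
Bouguer slab correction = 0.04193 × 1.72 × 2929.4 = 211.27 mGal
Simple Bouguer anomaly = 285.748 − (211.27) = 74.478 mGal
Complete Bouguer anomaly = 74.478 + 0.92 = 75.398 mGal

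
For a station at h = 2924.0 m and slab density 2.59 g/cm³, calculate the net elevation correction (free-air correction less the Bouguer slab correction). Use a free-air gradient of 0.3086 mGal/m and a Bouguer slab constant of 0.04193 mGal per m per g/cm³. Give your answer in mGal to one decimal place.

584.8

Combined gradient = 0.3086 − 0.04193 × 2.59 = 0.2000013 mGal/m
Combined elevation correction = 0.2000013 × 2924.0 = 584.8 mGal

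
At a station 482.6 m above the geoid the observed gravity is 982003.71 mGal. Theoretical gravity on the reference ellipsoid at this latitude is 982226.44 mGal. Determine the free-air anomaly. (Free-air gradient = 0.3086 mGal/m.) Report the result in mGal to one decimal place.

-73.8

Free-air correction = 0.3086 × 482.6 = 148.93 mGal
Free-air anomaly = 982003.71 − 982226.44 + (148.93) = -73.80 mGal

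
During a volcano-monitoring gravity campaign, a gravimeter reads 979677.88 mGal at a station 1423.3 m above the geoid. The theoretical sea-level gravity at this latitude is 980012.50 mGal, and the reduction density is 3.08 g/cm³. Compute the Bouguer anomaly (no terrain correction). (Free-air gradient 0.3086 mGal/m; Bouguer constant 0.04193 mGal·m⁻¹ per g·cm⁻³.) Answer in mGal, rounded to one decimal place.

Free-air correction = 0.3086 × 1423.3 = 439.23 mGal
Free-air anomaly = 979677.88 − 980012.50 + (439.23) = 104.61 mGal
Bouguer slab correction = 0.04193 × 3.08 × 1423.3 = 183.81 mGal
Simple Bouguer anomaly = 104.61 − (183.81) = -79.20 mGal

-79.2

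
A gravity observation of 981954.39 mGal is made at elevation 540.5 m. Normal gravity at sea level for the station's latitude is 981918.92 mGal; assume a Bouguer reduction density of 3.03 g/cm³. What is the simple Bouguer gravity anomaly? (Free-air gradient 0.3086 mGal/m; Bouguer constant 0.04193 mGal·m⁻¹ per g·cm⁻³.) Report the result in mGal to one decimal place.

Free-air correction = 0.3086 × 540.5 = 166.80 mGal
Free-air anomaly = 981954.39 − 981918.92 + (166.80) = 202.27 mGal
Bouguer slab correction = 0.04193 × 3.03 × 540.5 = 68.67 mGal
Simple Bouguer anomaly = 202.27 − (68.67) = 133.60 mGal

133.6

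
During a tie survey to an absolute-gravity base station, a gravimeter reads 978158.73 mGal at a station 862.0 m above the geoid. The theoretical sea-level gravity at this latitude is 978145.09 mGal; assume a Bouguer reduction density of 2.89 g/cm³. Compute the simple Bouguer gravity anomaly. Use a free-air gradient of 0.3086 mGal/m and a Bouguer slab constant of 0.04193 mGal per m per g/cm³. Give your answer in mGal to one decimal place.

Free-air correction = 0.3086 × 862.0 = 266.01 mGal
Free-air anomaly = 978158.73 − 978145.09 + (266.01) = 279.65 mGal
Bouguer slab correction = 0.04193 × 2.89 × 862.0 = 104.46 mGal
Simple Bouguer anomaly = 279.65 − (104.46) = 175.19 mGal

175.2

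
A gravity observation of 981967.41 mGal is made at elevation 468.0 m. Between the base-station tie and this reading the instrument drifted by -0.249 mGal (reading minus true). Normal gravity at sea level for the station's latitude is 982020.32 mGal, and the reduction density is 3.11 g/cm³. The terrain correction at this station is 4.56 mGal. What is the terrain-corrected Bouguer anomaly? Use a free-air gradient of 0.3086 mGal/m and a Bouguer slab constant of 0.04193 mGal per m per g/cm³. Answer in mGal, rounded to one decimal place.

35.3

Drift-corrected reading = 981967.41 − (-0.249) = 981967.659 mGal
Free-air correction = 0.3086 × 468.0 = 144.42 mGal
Free-air anomaly = 981967.659 − 982020.32 + (144.42) = 91.759 mGal
Bouguer slab correction = 0.04193 × 3.11 × 468.0 = 61.03 mGal
Simple Bouguer anomaly = 91.759 − (61.03) = 30.729 mGal
Complete Bouguer anomaly = 30.729 + 4.56 = 35.289 mGal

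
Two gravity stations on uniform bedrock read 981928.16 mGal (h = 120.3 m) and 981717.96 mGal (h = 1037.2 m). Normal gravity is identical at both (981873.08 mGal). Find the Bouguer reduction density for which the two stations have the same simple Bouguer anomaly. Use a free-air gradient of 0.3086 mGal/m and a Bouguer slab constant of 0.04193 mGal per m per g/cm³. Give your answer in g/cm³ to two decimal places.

Δg_obs = 981717.96 − 981928.16 = -210.20 mGal over Δh = 1037.2 − 120.3 = 916.9 m
Equal Bouguer anomalies ⇒ Δg_obs + (0.3086 − 0.04193ρ)·Δh = 0
0.3086 − 0.04193ρ = −Δg_obs/Δh = 0.22925
ρ = (0.3086 − 0.22925) / 0.04193 = 1.89 g/cm³

1.89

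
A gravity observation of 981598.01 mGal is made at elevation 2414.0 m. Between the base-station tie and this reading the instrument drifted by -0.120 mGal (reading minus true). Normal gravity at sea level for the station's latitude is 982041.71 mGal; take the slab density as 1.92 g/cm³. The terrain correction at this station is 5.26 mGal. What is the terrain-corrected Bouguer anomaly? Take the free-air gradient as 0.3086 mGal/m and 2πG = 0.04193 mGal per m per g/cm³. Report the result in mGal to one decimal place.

112.3

Drift-corrected reading = 981598.01 − (-0.120) = 981598.130 mGal
Free-air correction = 0.3086 × 2414.0 = 744.96 mGal
Free-air anomaly = 981598.130 − 982041.71 + (744.96) = 301.380 mGal
Bouguer slab correction = 0.04193 × 1.92 × 2414.0 = 194.34 mGal
Simple Bouguer anomaly = 301.380 − (194.34) = 107.040 mGal
Complete Bouguer anomaly = 107.040 + 5.26 = 112.300 mGal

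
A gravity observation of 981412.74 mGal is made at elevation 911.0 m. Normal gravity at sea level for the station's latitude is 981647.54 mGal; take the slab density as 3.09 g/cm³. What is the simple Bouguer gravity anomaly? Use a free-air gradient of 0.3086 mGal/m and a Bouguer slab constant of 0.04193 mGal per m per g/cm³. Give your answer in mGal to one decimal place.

-71.7

Free-air correction = 0.3086 × 911.0 = 281.13 mGal
Free-air anomaly = 981412.74 − 981647.54 + (281.13) = 46.33 mGal
Bouguer slab correction = 0.04193 × 3.09 × 911.0 = 118.03 mGal
Simple Bouguer anomaly = 46.33 − (118.03) = -71.70 mGal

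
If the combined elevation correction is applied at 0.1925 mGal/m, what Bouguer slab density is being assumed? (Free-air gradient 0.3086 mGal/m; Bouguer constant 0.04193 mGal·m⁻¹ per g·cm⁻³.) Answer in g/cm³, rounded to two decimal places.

2.77

0.1925 = 0.3086 − 0.04193 × ρ
ρ = (0.3086 − 0.1925) / 0.04193 = 2.77 g/cm³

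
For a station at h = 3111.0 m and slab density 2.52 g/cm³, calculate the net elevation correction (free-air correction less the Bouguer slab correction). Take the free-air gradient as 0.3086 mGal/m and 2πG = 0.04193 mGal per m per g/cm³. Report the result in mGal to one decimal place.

631.3

Combined gradient = 0.3086 − 0.04193 × 2.52 = 0.2029364 mGal/m
Combined elevation correction = 0.2029364 × 3111.0 = 631.3 mGal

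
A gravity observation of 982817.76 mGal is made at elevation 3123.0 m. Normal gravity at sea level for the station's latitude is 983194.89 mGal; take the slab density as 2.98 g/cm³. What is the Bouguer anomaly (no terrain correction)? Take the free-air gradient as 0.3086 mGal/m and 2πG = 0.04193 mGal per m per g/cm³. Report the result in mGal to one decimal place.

Free-air correction = 0.3086 × 3123.0 = 963.76 mGal
Free-air anomaly = 982817.76 − 983194.89 + (963.76) = 586.63 mGal
Bouguer slab correction = 0.04193 × 2.98 × 3123.0 = 390.22 mGal
Simple Bouguer anomaly = 586.63 − (390.22) = 196.41 mGal

196.4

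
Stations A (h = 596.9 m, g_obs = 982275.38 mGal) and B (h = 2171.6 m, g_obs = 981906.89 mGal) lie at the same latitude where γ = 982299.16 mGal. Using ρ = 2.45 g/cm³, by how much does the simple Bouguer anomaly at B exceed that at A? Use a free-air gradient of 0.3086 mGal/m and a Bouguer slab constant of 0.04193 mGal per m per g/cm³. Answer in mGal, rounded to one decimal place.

-44.3

Δg_SB(A) = 982275.38 − 982299.16 + 0.3086×596.9 − 0.04193×2.45×596.9 = 99.10 mGal
Δg_SB(B) = 981906.89 − 982299.16 + 0.3086×2171.6 − 0.04193×2.45×2171.6 = 54.80 mGal
Difference = 54.80 − (99.10) = -44.30 mGal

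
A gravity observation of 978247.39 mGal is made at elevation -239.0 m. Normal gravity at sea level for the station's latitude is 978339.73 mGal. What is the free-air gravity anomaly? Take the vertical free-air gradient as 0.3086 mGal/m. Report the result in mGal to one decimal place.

-166.1

Free-air correction = 0.3086 × -239.0 = -73.76 mGal
Free-air anomaly = 978247.39 − 978339.73 + (-73.76) = -166.10 mGal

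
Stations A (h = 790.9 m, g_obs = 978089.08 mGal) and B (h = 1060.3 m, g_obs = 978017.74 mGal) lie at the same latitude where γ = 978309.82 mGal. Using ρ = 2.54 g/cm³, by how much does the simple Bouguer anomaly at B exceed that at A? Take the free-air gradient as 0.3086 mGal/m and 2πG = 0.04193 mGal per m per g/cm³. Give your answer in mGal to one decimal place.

Δg_SB(A) = 978089.08 − 978309.82 + 0.3086×790.9 − 0.04193×2.54×790.9 = -60.90 mGal
Δg_SB(B) = 978017.74 − 978309.82 + 0.3086×1060.3 − 0.04193×2.54×1060.3 = -77.80 mGal
Difference = -77.80 − (-60.90) = -16.90 mGal

-16.9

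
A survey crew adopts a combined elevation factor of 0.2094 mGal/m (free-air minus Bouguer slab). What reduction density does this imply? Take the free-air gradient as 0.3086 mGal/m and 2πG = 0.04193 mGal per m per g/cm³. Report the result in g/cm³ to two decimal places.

0.2094 = 0.3086 − 0.04193 × ρ
ρ = (0.3086 − 0.2094) / 0.04193 = 2.37 g/cm³

2.37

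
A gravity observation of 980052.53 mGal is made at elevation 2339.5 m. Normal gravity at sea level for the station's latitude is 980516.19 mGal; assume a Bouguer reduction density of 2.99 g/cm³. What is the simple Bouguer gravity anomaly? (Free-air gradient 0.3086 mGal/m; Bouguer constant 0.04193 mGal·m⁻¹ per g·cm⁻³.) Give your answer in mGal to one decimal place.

-35.0

Free-air correction = 0.3086 × 2339.5 = 721.97 mGal
Free-air anomaly = 980052.53 − 980516.19 + (721.97) = 258.31 mGal
Bouguer slab correction = 0.04193 × 2.99 × 2339.5 = 293.30 mGal
Simple Bouguer anomaly = 258.31 − (293.30) = -34.99 mGal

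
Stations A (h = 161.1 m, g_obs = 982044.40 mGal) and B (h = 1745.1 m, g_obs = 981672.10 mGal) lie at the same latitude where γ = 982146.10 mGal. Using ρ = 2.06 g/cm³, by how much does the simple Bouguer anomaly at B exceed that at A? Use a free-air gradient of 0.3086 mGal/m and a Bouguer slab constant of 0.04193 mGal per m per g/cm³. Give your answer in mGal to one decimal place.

Δg_SB(A) = 982044.40 − 982146.10 + 0.3086×161.1 − 0.04193×2.06×161.1 = -65.90 mGal
Δg_SB(B) = 981672.10 − 982146.10 + 0.3086×1745.1 − 0.04193×2.06×1745.1 = -86.20 mGal
Difference = -86.20 − (-65.90) = -20.30 mGal

-20.3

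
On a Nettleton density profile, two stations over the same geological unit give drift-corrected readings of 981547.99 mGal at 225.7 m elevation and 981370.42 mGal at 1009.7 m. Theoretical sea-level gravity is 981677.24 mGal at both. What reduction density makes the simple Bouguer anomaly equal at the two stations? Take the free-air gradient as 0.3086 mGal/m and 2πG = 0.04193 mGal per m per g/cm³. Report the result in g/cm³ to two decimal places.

Δg_obs = 981370.42 − 981547.99 = -177.57 mGal over Δh = 1009.7 − 225.7 = 784.0 m
Equal Bouguer anomalies ⇒ Δg_obs + (0.3086 − 0.04193ρ)·Δh = 0
0.3086 − 0.04193ρ = −Δg_obs/Δh = 0.22649
ρ = (0.3086 − 0.22649) / 0.04193 = 1.96 g/cm³

1.96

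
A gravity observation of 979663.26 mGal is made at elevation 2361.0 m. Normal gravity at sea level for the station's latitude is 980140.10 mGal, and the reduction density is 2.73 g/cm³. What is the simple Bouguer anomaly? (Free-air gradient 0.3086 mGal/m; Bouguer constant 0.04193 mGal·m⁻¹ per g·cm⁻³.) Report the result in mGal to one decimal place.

-18.5

Free-air correction = 0.3086 × 2361.0 = 728.60 mGal
Free-air anomaly = 979663.26 − 980140.10 + (728.60) = 251.76 mGal
Bouguer slab correction = 0.04193 × 2.73 × 2361.0 = 270.26 mGal
Simple Bouguer anomaly = 251.76 − (270.26) = -18.50 mGal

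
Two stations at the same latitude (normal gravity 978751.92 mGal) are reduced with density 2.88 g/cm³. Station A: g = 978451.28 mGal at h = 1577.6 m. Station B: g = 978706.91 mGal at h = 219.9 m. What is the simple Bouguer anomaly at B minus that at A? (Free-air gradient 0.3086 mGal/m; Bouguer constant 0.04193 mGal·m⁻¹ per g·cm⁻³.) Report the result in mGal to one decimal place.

0.6

Δg_SB(A) = 978451.28 − 978751.92 + 0.3086×1577.6 − 0.04193×2.88×1577.6 = -4.30 mGal
Δg_SB(B) = 978706.91 − 978751.92 + 0.3086×219.9 − 0.04193×2.88×219.9 = -3.70 mGal
Difference = -3.70 − (-4.30) = 0.60 mGal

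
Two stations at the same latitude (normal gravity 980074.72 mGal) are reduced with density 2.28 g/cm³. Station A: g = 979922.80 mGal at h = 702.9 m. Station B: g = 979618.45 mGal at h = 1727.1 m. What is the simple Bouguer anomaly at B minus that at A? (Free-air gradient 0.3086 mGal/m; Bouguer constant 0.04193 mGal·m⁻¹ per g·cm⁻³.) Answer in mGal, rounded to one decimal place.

Δg_SB(A) = 979922.80 − 980074.72 + 0.3086×702.9 − 0.04193×2.28×702.9 = -2.20 mGal
Δg_SB(B) = 979618.45 − 980074.72 + 0.3086×1727.1 − 0.04193×2.28×1727.1 = -88.40 mGal
Difference = -88.40 − (-2.20) = -86.20 mGal

-86.2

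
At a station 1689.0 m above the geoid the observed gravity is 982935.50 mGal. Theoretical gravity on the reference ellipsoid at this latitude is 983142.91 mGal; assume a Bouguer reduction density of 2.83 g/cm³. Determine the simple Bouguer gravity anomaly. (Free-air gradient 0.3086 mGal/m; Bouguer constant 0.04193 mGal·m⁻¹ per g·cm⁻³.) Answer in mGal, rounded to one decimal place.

Free-air correction = 0.3086 × 1689.0 = 521.23 mGal
Free-air anomaly = 982935.50 − 983142.91 + (521.23) = 313.82 mGal
Bouguer slab correction = 0.04193 × 2.83 × 1689.0 = 200.42 mGal
Simple Bouguer anomaly = 313.82 − (200.42) = 113.40 mGal

113.4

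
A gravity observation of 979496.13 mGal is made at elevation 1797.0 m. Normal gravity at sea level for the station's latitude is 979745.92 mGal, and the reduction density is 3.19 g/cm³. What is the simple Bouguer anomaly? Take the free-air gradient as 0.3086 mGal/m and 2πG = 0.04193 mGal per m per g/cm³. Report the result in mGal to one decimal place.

64.4

Free-air correction = 0.3086 × 1797.0 = 554.55 mGal
Free-air anomaly = 979496.13 − 979745.92 + (554.55) = 304.76 mGal
Bouguer slab correction = 0.04193 × 3.19 × 1797.0 = 240.36 mGal
Simple Bouguer anomaly = 304.76 − (240.36) = 64.40 mGal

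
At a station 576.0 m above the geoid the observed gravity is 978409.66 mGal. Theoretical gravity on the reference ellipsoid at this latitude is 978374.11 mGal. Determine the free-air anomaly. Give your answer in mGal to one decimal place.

Free-air correction = 0.3086 × 576.0 = 177.75 mGal
Free-air anomaly = 978409.66 − 978374.11 + (177.75) = 213.30 mGal

213.3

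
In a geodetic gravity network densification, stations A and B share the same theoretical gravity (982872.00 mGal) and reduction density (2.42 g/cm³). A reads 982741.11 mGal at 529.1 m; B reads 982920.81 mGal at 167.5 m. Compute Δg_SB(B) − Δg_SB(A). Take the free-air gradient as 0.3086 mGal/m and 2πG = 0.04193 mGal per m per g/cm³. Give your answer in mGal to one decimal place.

Δg_SB(A) = 982741.11 − 982872.00 + 0.3086×529.1 − 0.04193×2.42×529.1 = -21.30 mGal
Δg_SB(B) = 982920.81 − 982872.00 + 0.3086×167.5 − 0.04193×2.42×167.5 = 83.50 mGal
Difference = 83.50 − (-21.30) = 104.80 mGal

104.8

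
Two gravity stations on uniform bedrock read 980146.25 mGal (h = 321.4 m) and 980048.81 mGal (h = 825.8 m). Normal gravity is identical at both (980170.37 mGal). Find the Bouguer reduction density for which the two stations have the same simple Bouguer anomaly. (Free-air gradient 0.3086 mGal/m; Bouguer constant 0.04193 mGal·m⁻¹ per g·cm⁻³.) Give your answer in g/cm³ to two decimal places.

2.75

Δg_obs = 980048.81 − 980146.25 = -97.44 mGal over Δh = 825.8 − 321.4 = 504.4 m
Equal Bouguer anomalies ⇒ Δg_obs + (0.3086 − 0.04193ρ)·Δh = 0
0.3086 − 0.04193ρ = −Δg_obs/Δh = 0.19318
ρ = (0.3086 − 0.19318) / 0.04193 = 2.75 g/cm³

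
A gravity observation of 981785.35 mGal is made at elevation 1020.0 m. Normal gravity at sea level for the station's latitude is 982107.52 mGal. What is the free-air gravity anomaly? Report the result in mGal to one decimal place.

-7.4

Free-air correction = 0.3086 × 1020.0 = 314.77 mGal
Free-air anomaly = 981785.35 − 982107.52 + (314.77) = -7.40 mGal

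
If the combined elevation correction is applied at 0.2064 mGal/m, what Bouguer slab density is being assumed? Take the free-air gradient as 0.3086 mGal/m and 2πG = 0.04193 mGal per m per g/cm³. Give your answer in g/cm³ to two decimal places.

2.44

0.2064 = 0.3086 − 0.04193 × ρ
ρ = (0.3086 − 0.2064) / 0.04193 = 2.44 g/cm³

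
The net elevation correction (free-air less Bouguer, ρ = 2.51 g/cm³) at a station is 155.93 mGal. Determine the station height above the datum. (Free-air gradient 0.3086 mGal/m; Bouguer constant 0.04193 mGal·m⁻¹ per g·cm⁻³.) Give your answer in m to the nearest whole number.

Combined gradient = 0.3086 − 0.04193 × 2.51 = 0.2033557 mGal/m
h = 155.93 / 0.2033557 = 766.78 m

767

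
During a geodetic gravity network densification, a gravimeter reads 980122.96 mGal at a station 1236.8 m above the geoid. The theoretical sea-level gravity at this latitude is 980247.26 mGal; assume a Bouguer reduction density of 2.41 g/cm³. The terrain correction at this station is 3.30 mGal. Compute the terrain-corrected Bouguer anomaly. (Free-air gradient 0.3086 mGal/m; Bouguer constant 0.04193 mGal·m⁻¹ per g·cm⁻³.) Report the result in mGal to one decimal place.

135.7

Free-air correction = 0.3086 × 1236.8 = 381.68 mGal
Free-air anomaly = 980122.96 − 980247.26 + (381.68) = 257.38 mGal
Bouguer slab correction = 0.04193 × 2.41 × 1236.8 = 124.98 mGal
Simple Bouguer anomaly = 257.38 − (124.98) = 132.40 mGal
Complete Bouguer anomaly = 132.40 + 3.30 = 135.70 mGal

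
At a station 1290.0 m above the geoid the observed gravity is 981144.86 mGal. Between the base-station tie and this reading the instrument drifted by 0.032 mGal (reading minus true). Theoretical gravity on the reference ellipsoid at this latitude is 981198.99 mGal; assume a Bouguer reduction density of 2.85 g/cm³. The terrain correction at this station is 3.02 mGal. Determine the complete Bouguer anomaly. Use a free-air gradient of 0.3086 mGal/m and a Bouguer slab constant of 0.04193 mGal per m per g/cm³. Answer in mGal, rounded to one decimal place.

192.8

Drift-corrected reading = 981144.86 − (0.032) = 981144.828 mGal
Free-air correction = 0.3086 × 1290.0 = 398.09 mGal
Free-air anomaly = 981144.828 − 981198.99 + (398.09) = 343.928 mGal
Bouguer slab correction = 0.04193 × 2.85 × 1290.0 = 154.16 mGal
Simple Bouguer anomaly = 343.928 − (154.16) = 189.768 mGal
Complete Bouguer anomaly = 189.768 + 3.02 = 192.788 mGal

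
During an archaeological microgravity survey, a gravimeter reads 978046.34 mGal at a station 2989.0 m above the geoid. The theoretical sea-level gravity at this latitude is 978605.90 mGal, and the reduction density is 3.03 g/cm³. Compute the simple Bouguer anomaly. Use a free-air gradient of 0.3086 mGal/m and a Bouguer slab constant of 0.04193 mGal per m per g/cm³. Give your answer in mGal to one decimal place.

-16.9

Free-air correction = 0.3086 × 2989.0 = 922.41 mGal
Free-air anomaly = 978046.34 − 978605.90 + (922.41) = 362.85 mGal
Bouguer slab correction = 0.04193 × 3.03 × 2989.0 = 379.75 mGal
Simple Bouguer anomaly = 362.85 − (379.75) = -16.90 mGal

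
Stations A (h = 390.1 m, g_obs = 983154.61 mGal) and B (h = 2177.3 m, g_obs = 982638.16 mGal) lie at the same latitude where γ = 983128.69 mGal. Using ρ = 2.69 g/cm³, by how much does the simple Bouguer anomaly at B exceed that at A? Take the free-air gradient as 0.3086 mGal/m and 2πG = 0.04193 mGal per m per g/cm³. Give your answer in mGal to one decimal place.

Δg_SB(A) = 983154.61 − 983128.69 + 0.3086×390.1 − 0.04193×2.69×390.1 = 102.30 mGal
Δg_SB(B) = 982638.16 − 983128.69 + 0.3086×2177.3 − 0.04193×2.69×2177.3 = -64.20 mGal
Difference = -64.20 − (102.30) = -166.50 mGal

-166.5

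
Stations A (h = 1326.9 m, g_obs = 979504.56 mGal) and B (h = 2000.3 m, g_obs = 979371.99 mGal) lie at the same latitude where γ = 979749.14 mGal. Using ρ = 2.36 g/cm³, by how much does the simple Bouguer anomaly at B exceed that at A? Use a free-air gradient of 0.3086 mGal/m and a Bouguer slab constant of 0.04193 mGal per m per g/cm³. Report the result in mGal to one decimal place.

Δg_SB(A) = 979504.56 − 979749.14 + 0.3086×1326.9 − 0.04193×2.36×1326.9 = 33.60 mGal
Δg_SB(B) = 979371.99 − 979749.14 + 0.3086×2000.3 − 0.04193×2.36×2000.3 = 42.20 mGal
Difference = 42.20 − (33.60) = 8.60 mGal

8.6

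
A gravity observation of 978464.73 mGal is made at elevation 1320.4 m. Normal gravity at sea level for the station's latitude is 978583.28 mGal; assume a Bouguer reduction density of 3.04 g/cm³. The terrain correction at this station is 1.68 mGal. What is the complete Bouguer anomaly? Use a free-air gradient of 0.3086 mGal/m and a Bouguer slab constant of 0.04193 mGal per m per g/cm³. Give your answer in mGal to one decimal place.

Free-air correction = 0.3086 × 1320.4 = 407.48 mGal
Free-air anomaly = 978464.73 − 978583.28 + (407.48) = 288.93 mGal
Bouguer slab correction = 0.04193 × 3.04 × 1320.4 = 168.31 mGal
Simple Bouguer anomaly = 288.93 − (168.31) = 120.62 mGal
Complete Bouguer anomaly = 120.62 + 1.68 = 122.30 mGal

122.3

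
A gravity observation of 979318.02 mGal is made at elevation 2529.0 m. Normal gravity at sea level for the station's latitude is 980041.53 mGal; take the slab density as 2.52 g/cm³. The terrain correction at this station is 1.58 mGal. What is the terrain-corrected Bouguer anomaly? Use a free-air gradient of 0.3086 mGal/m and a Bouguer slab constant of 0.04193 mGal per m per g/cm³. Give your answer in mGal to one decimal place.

-208.7

Free-air correction = 0.3086 × 2529.0 = 780.45 mGal
Free-air anomaly = 979318.02 − 980041.53 + (780.45) = 56.94 mGal
Bouguer slab correction = 0.04193 × 2.52 × 2529.0 = 267.22 mGal
Simple Bouguer anomaly = 56.94 − (267.22) = -210.28 mGal
Complete Bouguer anomaly = -210.28 + 1.58 = -208.70 mGal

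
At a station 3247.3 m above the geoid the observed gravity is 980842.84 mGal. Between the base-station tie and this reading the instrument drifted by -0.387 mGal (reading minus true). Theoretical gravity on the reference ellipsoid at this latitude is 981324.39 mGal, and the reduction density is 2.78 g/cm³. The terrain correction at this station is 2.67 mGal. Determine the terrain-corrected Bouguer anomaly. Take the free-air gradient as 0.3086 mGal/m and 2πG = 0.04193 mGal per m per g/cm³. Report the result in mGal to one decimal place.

Drift-corrected reading = 980842.84 − (-0.387) = 980843.227 mGal
Free-air correction = 0.3086 × 3247.3 = 1002.12 mGal
Free-air anomaly = 980843.227 − 981324.39 + (1002.12) = 520.957 mGal
Bouguer slab correction = 0.04193 × 2.78 × 3247.3 = 378.52 mGal
Simple Bouguer anomaly = 520.957 − (378.52) = 142.437 mGal
Complete Bouguer anomaly = 142.437 + 2.67 = 145.107 mGal

145.1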